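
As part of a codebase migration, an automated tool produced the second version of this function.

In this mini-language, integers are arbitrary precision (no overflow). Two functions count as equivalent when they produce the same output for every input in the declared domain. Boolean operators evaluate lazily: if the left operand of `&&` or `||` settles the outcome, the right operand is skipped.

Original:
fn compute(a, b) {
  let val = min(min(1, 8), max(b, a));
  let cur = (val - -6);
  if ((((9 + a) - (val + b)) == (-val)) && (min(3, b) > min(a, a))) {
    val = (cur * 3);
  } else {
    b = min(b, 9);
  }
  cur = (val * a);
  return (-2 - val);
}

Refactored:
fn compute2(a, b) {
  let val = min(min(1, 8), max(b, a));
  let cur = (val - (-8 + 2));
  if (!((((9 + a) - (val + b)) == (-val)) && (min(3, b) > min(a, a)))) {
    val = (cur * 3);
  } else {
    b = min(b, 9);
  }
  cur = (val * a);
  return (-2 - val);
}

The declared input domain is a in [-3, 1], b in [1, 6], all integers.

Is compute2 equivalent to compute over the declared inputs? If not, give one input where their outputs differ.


Evaluate both at a=-3, b=1.
compute: val=1, then cur=7, then ((((9 + a) - (val + b)) == (-val)) && (min(3, b) > min(a, a))) is false, then b=1, then cur=-3, then returns -3
compute2: val=1, then cur=7, then (!((((9 + a) - (val + b)) == (-val)) && (min(3, b) > min(a, a)))) is true, then val=21, then cur=-63, then returns -23
-3 != -23, so the rewrite changes behavior.
verdict: not equivalent; witness: a=-3, b=1


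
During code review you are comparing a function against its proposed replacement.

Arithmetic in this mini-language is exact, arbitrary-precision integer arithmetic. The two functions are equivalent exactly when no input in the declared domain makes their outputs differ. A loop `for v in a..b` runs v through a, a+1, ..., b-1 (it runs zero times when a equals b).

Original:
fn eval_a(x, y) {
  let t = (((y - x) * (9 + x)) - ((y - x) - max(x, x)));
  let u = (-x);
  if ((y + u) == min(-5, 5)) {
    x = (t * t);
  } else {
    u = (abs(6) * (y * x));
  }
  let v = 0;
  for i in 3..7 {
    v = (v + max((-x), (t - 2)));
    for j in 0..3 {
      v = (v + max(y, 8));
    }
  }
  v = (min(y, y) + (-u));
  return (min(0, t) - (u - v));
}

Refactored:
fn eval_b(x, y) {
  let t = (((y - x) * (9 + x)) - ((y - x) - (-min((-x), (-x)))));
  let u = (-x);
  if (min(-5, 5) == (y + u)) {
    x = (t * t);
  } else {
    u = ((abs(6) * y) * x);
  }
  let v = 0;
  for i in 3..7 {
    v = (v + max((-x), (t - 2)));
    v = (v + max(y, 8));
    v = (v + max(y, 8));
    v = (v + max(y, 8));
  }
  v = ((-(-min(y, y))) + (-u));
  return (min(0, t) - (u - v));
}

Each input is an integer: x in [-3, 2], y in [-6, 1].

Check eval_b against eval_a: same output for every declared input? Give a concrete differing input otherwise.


Although arithmetic usage differs, and statement counts differ, and min/max/abs usage differs, and loop structure differs, and local variable names differ, and constant usage differs, 48/48 inputs agree.
verdict: equivalent


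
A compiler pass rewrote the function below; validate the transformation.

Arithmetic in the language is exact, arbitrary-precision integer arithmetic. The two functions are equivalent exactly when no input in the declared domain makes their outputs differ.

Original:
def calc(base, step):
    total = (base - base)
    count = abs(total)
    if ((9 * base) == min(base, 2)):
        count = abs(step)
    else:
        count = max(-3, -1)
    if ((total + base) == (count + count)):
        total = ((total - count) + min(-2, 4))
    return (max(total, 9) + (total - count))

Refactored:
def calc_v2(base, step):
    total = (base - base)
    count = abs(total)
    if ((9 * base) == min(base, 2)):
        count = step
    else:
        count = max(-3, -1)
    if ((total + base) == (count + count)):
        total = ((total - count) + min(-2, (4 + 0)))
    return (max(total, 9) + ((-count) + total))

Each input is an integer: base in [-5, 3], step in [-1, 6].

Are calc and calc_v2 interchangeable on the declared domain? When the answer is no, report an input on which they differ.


On input base=0, step=-1, calc returns 8 while calc_v2 returns 10.
verdict: not equivalent; witness: base=0, step=-1


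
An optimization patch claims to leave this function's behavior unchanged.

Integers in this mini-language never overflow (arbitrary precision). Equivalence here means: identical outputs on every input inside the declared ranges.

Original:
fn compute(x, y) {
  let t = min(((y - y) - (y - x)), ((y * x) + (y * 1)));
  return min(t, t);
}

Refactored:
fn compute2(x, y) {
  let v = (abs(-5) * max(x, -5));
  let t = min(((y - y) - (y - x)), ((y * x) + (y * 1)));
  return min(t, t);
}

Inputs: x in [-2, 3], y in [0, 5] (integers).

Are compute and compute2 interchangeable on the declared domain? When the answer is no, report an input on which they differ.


Differences: arithmetic usage differs; also statement counts differ; also constant usage differs; also min/max/abs usage differs; also local variable names differ — yet all 36 inputs agree.
verdict: equivalent


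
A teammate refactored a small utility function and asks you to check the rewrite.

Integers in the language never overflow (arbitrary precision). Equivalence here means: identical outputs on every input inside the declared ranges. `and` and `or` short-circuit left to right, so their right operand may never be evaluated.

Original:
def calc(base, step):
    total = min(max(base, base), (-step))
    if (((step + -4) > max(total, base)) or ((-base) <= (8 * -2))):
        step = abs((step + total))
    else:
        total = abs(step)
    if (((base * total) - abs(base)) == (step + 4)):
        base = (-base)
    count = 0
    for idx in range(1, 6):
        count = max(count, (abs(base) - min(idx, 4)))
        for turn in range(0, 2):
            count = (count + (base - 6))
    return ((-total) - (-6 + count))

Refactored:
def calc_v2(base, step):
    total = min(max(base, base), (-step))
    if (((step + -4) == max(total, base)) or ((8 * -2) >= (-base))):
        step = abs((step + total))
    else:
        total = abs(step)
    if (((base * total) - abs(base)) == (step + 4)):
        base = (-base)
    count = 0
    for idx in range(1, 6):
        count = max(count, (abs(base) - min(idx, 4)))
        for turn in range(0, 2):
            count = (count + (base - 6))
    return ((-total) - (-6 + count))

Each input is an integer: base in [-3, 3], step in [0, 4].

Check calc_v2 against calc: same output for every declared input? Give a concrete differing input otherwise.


Consider the input base=-3, step=1.
calc: total becomes -3; next (((step + -4) > max(total, base)) or ((-base) <= (8 * -2))) evaluates to false; next total becomes 1; next (((base * total) - abs(base)) == (step + 4)) evaluates to false; next count becomes 0; next at idx=1:; next count becomes 2; next at turn=0:; next count becomes -7; next at turn=1:; next count becomes -16; next at idx=2:; next count becomes 1; next at turn=0:; next count becomes -8; next at turn=1:; next count becomes -17; next at idx=3:; next count becomes 0; next at turn=0:; next count becomes -9; next at turn=1:; next count becomes -18; next at idx=4:; next count becomes -1; next at turn=0:; next count becomes -10; next at turn=1:; next count becomes -19; next at idx=5:; next count becomes -1; next at turn=0:; next count becomes -10; next at turn=1:; next count becomes -19; next final value 24
calc_v2: total becomes -3; next (((step + -4) == max(total, base)) or ((8 * -2) >= (-base))) evaluates to true; next step becomes 2; next (((base * total) - abs(base)) == (step + 4)) evaluates to true; next base becomes 3; next count becomes 0; next at idx=1:; next count becomes 2; next at turn=0:; next count becomes -1; next at turn=1:; next count becomes -4; next at idx=2:; next count becomes 1; next at turn=0:; next count becomes -2; next at turn=1:; next count becomes -5; next at idx=3:; next count becomes 0; next at turn=0:; next count becomes -3; next at turn=1:; next count becomes -6; next at idx=4:; next count becomes -1; next at turn=0:; next count becomes -4; next at turn=1:; next count becomes -7; next at idx=5:; next count becomes -1; next at turn=0:; next count becomes -4; next at turn=1:; next count becomes -7; next final value 16
24 and 16 differ, so these are not the same function on this domain.
verdict: not equivalent; witness: base=-3, step=1


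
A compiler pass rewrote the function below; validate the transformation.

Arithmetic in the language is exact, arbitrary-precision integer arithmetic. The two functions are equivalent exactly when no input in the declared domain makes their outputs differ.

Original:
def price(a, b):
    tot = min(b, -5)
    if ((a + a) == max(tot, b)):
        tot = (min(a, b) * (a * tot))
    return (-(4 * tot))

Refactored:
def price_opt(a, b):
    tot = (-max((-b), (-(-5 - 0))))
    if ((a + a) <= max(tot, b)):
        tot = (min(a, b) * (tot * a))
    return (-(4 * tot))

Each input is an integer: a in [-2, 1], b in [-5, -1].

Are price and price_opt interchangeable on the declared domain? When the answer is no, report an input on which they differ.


These are not equivalent — on a=-2, b=-3 the outputs split (20 vs 120).
price: tot := -5 | ((a + a) == max(tot, b)): false | result 20
price_opt: tot := -5 | ((a + a) <= max(tot, b)): true | tot := -30 | result 120
verdict: not equivalent; witness: a=-2, b=-3


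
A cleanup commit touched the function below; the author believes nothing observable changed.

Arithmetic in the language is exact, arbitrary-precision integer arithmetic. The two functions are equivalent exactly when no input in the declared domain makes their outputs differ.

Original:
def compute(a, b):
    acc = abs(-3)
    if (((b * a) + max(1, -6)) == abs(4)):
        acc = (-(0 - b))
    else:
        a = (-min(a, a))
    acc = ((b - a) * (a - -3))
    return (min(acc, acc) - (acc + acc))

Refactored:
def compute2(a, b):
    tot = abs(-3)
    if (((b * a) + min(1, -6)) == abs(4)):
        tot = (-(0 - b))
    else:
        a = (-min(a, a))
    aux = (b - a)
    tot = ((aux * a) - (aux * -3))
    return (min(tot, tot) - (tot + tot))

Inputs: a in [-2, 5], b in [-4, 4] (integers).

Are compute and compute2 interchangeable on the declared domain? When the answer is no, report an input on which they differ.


Take a=-1, b=-3.
compute: acc = 3; (((b * a) + max(1, -6)) == abs(4)) -> true; acc = -3; acc = -4; return 4
compute2: tot = 3; (((b * a) + min(1, -6)) == abs(4)) -> false; a = 1; aux = -4; tot = -16; return 16
4 against 16: the behavior changed.
verdict: not equivalent; witness: a=-1, b=-3


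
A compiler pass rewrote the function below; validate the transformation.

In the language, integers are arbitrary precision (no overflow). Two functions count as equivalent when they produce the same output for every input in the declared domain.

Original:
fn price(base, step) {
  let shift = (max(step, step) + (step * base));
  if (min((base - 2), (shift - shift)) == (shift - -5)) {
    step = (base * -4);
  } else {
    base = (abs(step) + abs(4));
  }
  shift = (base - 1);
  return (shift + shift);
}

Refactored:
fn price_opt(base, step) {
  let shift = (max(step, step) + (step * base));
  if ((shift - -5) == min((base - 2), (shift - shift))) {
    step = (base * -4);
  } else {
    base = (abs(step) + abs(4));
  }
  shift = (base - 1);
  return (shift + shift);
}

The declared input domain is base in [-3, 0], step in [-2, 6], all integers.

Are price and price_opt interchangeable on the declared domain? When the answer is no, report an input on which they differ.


Comparing the listings, the differences include: same computation, different form.
As a probe, take base=-1, step=3: price runs shift := 0 | (min((base - 2), (shift - shift)) == (shift - -5)): false | base := 7 | shift := 6 | result 12; price_opt runs shift := 0 | ((shift - -5) == min((base - 2), (shift - shift))): false | base := 7 | shift := 6 | result 12; both end at 12.
Sweeping the whole domain (36 inputs) finds no disagreement.
verdict: equivalent


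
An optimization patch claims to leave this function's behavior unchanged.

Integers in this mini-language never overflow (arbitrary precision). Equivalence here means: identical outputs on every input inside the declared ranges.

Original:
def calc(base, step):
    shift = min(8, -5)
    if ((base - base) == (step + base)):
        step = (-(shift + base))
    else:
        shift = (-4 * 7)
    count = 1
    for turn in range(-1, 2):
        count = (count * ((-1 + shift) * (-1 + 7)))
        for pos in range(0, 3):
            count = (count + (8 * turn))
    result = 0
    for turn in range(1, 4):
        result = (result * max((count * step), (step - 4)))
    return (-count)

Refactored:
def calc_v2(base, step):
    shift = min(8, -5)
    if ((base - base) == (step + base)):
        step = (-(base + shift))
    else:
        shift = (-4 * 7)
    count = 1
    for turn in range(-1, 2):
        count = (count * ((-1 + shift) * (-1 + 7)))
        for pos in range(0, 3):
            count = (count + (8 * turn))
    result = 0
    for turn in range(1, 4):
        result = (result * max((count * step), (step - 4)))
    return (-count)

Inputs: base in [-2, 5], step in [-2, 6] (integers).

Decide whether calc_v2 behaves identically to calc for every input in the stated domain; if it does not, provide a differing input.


Reading the diff, among the changes: same computation, different form.
Tracing base=3, step=-1: calc: shift=-5, then ((base - base) == (step + base)) is false, then shift=-28, then count=1, then (turn=-1), then count=-174, then (pos=0), then count=-182, then (pos=1), then count=-190, then (pos=2), then count=-198, then (turn=0), then count=34452, then (pos=0), then count=34452, then (pos=1), then count=34452, then (pos=2), then count=34452, then (turn=1), then count=-5994648, then (pos=0), then count=-5994640, then (pos=1), then count=-5994632, then (pos=2), then count=-5994624, then result=0, then (turn=1), then result=0, then (turn=2), then result=0, then (turn=3), then result=0, then returns 5994624 | calc_v2: shift=-5, then ((base - base) == (step + base)) is false, then shift=-28, then count=1, then (turn=-1), then count=-174, then (pos=0), then count=-182, then (pos=1), then count=-190, then (pos=2), then count=-198, then (turn=0), then count=34452, then (pos=0), then count=34452, then (pos=1), then count=34452, then (pos=2), then count=34452, then (turn=1), then count=-5994648, then (pos=0), then count=-5994640, then (pos=1), then count=-5994632, then (pos=2), then count=-5994624, then result=0, then (turn=1), then result=0, then (turn=2), then result=0, then (turn=3), then result=0, then returns 5994624 — matching result 5994624.
Sweeping the whole domain (72 inputs) finds no disagreement.
verdict: equivalent


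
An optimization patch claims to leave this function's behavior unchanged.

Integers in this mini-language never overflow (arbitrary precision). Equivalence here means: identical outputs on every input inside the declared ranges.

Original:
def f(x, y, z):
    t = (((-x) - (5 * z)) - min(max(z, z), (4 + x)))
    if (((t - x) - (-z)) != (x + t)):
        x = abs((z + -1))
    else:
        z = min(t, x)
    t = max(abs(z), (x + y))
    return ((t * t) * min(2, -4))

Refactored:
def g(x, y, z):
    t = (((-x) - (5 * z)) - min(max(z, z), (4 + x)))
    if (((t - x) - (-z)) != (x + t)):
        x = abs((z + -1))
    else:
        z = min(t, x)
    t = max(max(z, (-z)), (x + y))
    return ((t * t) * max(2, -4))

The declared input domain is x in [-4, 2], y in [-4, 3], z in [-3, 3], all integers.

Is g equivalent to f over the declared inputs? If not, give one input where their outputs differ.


Run the pair on x=-4, y=-4, z=-3.
f: t := 22 | (((t - x) - (-z)) != (x + t)): true | x := 4 | t := 3 | result -36
g: t := 22 | (((t - x) - (-z)) != (x + t)): true | x := 4 | t := 3 | result 18
-36 != 18, so the rewrite changes behavior.
verdict: not equivalent; witness: x=-4, y=-4, z=-3


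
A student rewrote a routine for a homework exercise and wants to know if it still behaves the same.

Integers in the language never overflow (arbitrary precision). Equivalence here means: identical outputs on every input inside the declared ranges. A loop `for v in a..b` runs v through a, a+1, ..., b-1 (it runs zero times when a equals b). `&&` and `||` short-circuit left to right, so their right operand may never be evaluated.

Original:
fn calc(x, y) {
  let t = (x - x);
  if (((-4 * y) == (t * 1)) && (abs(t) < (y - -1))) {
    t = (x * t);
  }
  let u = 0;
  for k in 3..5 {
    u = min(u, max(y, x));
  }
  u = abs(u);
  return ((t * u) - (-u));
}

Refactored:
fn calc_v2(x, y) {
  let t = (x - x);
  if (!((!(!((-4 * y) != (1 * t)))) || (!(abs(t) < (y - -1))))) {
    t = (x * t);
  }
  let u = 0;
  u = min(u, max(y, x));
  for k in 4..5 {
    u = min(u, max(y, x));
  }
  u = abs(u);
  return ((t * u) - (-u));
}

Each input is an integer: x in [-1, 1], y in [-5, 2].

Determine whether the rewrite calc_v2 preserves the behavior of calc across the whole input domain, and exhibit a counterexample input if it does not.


Although boolean connective usage differs; and min/max/abs usage differs; and comparison usage differs; and loop structure differs; and statement counts differ, 24/24 inputs agree.
verdict: equivalent


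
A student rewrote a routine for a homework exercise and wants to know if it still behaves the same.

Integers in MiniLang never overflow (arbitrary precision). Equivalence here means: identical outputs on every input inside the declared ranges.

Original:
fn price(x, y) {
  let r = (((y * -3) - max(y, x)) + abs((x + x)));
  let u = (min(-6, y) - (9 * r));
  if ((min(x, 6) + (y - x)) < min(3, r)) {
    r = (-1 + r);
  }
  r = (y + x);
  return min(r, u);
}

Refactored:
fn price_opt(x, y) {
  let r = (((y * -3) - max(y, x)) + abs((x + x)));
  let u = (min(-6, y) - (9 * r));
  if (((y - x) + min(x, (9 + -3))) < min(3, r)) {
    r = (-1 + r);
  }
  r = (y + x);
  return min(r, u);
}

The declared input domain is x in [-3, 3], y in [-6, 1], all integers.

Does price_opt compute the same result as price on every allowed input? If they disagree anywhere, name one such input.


Side by side, the visible changes include: arithmetic usage differs; constant usage differs.
Spot check at x=3, y=-2 — price: r becomes 9; next u becomes -87; next ((min(x, 6) + (y - x)) < min(3, r)) evaluates to true; next r becomes 8; next r becomes 1; next final value -87. price_opt: r becomes 9; next u becomes -87; next (((y - x) + min(x, (9 + -3))) < min(3, r)) evaluates to true; next r becomes 8; next r becomes 1; next final value -87. Both give -87.
Checked all 56 inputs in the declared domain: the outputs agree on every one.
verdict: equivalent


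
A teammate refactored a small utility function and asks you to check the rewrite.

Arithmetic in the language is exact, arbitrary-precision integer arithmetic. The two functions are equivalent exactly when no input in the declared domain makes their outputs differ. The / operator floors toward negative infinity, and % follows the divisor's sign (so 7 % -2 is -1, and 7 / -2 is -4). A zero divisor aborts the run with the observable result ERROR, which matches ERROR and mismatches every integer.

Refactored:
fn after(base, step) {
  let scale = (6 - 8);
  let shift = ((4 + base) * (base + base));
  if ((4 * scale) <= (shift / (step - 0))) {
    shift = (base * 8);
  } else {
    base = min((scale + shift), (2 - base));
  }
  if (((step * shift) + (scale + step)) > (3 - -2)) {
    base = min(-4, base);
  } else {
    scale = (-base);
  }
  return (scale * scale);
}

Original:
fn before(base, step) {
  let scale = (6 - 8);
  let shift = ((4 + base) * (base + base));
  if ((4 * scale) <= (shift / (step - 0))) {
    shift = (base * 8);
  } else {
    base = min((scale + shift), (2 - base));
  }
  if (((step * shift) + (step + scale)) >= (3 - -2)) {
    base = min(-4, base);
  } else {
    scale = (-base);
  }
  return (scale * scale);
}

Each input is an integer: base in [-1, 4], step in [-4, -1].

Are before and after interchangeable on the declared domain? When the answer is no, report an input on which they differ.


Input base=-1, step=-1: 4 from before versus 1 from after.
verdict: not equivalent; witness: base=-1, step=-1


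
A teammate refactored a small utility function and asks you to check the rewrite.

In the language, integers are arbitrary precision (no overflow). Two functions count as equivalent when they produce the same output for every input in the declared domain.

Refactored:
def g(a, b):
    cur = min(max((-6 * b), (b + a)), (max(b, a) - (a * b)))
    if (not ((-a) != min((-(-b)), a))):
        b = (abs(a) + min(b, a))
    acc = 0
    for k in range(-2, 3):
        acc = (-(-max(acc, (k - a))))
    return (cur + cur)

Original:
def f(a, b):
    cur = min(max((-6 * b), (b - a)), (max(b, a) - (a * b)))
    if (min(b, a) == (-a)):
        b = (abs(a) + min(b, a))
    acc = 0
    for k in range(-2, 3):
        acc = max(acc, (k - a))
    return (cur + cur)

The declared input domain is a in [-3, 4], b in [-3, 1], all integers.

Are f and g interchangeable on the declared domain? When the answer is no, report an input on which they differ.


Consider the input a=-3, b=1.
f: cur = 4; (min(b, a) == (-a)) -> false; acc = 0; [k=-2]; acc = 1; [k=-1]; acc = 2; [k=0]; acc = 3; [k=1]; acc = 4; [k=2]; acc = 5; return 8
g: cur = -2; (not ((-a) != min((-(-b)), a))) -> false; acc = 0; [k=-2]; acc = 1; [k=-1]; acc = 2; [k=0]; acc = 3; [k=1]; acc = 4; [k=2]; acc = 5; return -4
8 against -4: the behavior changed.
verdict: not equivalent; witness: a=-3, b=1


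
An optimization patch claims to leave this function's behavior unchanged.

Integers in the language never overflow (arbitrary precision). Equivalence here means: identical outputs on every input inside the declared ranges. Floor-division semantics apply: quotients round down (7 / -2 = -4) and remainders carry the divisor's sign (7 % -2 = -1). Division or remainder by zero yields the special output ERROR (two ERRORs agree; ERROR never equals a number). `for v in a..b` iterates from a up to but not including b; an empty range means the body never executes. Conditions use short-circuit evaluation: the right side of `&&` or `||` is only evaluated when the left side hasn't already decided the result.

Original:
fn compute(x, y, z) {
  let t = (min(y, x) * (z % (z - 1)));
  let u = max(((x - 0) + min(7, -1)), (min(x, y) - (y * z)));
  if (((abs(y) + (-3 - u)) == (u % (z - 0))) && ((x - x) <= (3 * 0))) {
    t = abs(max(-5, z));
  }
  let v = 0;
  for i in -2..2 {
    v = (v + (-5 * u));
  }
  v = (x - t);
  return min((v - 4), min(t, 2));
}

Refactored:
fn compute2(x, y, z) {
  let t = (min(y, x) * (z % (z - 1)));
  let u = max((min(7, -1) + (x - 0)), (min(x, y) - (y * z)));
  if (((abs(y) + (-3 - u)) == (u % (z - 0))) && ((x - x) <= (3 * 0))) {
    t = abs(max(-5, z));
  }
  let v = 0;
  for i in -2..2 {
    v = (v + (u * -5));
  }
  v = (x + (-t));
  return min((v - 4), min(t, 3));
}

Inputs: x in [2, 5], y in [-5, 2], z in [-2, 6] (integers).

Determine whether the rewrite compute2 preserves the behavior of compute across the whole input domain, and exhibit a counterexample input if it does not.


Although `2` became `3`, no input in the stated domain can expose it.
One worked example (x=4, y=-2, z=-2) — compute: t=4, then u=3, then (((abs(y) + (-3 - u)) == (u % (z - 0))) && ((x - x) <= (3 * 0))) is false, then v=0, then (i=-2), then v=-15, then (i=-1), then v=-30, then (i=0), then v=-45, then (i=1), then v=-60, then v=0, then returns -4; compute2: t=4, then u=3, then (((abs(y) + (-3 - u)) == (u % (z - 0))) && ((x - x) <= (3 * 0))) is false, then v=0, then (i=-2), then v=-15, then (i=-1), then v=-30, then (i=0), then v=-45, then (i=1), then v=-60, then v=0, then returns -4; agreement on -4.
Across all 288 domain points the two functions coincide.
verdict: equivalent


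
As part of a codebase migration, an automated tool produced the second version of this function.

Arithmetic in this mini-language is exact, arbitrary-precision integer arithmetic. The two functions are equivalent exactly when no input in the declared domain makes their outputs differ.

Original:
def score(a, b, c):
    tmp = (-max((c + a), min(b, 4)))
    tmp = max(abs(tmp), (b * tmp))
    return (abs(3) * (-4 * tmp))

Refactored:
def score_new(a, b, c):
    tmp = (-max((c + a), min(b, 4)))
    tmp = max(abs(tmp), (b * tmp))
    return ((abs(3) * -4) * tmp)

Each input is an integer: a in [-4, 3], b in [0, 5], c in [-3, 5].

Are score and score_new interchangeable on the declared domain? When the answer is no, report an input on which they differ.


Behavior is preserved: although same computation, different form, the outputs never diverge.
One worked example (a=0, b=4, c=0) — score: tmp := -4 | tmp := 4 | result -48; score_new: tmp := -4 | tmp := 4 | result -48; agreement on -48.
Every one of the 432 inputs gives matching results.
verdict: equivalent


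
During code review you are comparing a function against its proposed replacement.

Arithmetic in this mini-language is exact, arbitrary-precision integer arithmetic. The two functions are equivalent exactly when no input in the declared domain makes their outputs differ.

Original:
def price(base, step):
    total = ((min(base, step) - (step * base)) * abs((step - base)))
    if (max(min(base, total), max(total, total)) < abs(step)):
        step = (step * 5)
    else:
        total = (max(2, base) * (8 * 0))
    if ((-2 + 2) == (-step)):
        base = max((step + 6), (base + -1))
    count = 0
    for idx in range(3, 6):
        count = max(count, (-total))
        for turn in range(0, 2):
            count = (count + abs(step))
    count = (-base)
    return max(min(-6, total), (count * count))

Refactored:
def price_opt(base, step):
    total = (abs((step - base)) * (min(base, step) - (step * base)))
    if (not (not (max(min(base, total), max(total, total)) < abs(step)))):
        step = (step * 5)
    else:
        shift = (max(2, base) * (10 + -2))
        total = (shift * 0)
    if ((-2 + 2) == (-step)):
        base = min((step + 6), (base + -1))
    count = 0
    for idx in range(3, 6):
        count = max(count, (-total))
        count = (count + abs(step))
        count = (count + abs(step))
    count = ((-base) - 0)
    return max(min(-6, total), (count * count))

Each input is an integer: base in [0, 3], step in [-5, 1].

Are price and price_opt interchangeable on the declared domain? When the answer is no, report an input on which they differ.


There is a counterexample at base=0, step=0: 36 on one side, 1 on the other.
price: total = 0; (max(min(base, total), max(total, total)) < abs(step)) -> false; total = 0; ((-2 + 2) == (-step)) -> true; base = 6; count = 0; [idx=3]; count = 0; [turn=0]; count = 0; [turn=1]; count = 0; [idx=4]; count = 0; [turn=0]; count = 0; [turn=1]; count = 0; [idx=5]; count = 0; [turn=0]; count = 0; [turn=1]; count = 0; count = -6; return 36
price_opt: total = 0; (not (not (max(min(base, total), max(total, total)) < abs(step)))) -> false; shift = 16; total = 0; ((-2 + 2) == (-step)) -> true; base = -1; count = 0; [idx=3]; count = 0; count = 0; count = 0; [idx=4]; count = 0; count = 0; count = 0; [idx=5]; count = 0; count = 0; count = 0; count = 1; return 1
verdict: not equivalent; witness: base=0, step=0


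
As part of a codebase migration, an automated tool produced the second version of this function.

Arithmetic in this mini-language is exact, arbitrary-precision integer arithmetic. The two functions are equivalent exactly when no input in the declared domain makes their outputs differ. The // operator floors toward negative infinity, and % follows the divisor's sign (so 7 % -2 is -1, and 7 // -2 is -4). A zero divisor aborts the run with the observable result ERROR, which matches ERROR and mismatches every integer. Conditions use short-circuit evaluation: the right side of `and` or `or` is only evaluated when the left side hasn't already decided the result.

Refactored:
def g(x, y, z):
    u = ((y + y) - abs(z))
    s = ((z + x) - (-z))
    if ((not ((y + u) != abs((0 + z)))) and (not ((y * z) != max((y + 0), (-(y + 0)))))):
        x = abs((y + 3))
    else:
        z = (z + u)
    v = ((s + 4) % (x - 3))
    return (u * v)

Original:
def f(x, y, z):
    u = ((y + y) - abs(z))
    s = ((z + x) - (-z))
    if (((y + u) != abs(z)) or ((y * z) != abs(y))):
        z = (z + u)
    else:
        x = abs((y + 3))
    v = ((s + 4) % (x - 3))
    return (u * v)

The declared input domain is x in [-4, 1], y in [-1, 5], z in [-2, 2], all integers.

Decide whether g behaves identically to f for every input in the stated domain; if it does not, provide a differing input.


Changes here: constant usage differs; arithmetic usage differs; boolean connective usage differs; min/max/abs usage differs; the full 210-point sweep finds no disagreement.
verdict: equivalent


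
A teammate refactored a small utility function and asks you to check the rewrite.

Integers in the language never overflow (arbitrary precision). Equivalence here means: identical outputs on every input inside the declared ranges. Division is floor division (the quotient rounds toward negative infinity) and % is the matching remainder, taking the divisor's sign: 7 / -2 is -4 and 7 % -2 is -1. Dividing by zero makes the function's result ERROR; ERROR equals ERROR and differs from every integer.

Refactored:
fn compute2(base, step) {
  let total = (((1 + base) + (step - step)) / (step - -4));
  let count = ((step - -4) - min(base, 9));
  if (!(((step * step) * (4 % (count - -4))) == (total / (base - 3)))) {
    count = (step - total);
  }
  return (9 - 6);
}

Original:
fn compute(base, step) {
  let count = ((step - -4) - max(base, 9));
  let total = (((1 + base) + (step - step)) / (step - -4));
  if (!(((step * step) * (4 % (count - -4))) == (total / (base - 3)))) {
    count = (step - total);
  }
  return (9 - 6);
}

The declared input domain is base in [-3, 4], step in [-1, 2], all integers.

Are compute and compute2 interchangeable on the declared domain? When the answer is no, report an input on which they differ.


Take base=-3, step=1.
compute: count becomes -4; next total becomes -1; next hits division by zero so the output is ERROR
compute2: total becomes -1; next count becomes 8; next (!(((step * step) * (4 % (count - -4))) == (total / (base - 3)))) evaluates to true; next count becomes 2; next final value 3
ERROR vs 3 — the two versions disagree here.
verdict: not equivalent; witness: base=-3, step=1


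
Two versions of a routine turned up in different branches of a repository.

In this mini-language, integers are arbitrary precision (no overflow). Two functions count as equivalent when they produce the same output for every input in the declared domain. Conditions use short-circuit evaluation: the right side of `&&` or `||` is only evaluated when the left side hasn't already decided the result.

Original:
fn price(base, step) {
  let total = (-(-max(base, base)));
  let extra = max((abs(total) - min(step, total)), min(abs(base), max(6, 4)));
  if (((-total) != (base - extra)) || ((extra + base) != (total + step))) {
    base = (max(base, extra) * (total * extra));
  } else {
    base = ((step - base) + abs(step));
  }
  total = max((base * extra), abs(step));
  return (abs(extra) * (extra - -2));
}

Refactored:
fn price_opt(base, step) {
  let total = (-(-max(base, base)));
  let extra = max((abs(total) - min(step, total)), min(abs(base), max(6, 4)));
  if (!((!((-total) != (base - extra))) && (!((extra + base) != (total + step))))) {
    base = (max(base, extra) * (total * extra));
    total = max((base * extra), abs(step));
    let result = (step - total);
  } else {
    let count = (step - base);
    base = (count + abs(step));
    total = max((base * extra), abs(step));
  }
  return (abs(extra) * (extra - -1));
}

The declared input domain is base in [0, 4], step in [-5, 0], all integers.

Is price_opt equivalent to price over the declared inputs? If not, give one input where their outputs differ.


The rewrite breaks on base=0, step=-5, where the results are 35 and 30.
price: total=0, then extra=5, then (((-total) != (base - extra)) || ((extra + base) != (total + step))) is true, then base=0, then total=5, then returns 35
price_opt: total=0, then extra=5, then (!((!((-total) != (base - extra))) && (!((extra + base) != (total + step))))) is true, then base=0, then total=5, then result=-10, then returns 30
verdict: not equivalent; witness: base=0, step=-5


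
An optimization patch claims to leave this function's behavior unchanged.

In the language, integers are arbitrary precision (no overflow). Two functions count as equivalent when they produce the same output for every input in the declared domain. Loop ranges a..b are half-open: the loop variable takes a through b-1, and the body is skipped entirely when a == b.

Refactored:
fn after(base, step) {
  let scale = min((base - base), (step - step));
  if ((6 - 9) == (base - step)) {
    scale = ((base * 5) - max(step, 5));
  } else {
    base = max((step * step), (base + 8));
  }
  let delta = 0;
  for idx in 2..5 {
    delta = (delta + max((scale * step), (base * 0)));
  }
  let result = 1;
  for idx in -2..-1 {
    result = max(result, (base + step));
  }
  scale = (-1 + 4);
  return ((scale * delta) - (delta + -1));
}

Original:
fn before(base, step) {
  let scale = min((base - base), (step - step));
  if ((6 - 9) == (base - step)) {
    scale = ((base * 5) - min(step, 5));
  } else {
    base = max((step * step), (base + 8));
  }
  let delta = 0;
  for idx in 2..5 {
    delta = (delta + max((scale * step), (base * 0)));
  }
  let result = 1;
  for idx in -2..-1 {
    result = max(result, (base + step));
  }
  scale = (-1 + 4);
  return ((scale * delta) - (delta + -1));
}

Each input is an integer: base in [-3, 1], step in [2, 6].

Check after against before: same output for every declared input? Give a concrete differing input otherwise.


Consider the input base=1, step=4.
before: scale=0, then ((6 - 9) == (base - step)) is true, then scale=1, then delta=0, then (idx=2), then delta=4, then (idx=3), then delta=8, then (idx=4), then delta=12, then result=1, then (idx=-2), then result=5, then scale=3, then returns 25
after: scale=0, then ((6 - 9) == (base - step)) is true, then scale=0, then delta=0, then (idx=2), then delta=0, then (idx=3), then delta=0, then (idx=4), then delta=0, then result=1, then (idx=-2), then result=5, then scale=3, then returns 1
25 != 1, so the rewrite changes behavior.
verdict: not equivalent; witness: base=1, step=4


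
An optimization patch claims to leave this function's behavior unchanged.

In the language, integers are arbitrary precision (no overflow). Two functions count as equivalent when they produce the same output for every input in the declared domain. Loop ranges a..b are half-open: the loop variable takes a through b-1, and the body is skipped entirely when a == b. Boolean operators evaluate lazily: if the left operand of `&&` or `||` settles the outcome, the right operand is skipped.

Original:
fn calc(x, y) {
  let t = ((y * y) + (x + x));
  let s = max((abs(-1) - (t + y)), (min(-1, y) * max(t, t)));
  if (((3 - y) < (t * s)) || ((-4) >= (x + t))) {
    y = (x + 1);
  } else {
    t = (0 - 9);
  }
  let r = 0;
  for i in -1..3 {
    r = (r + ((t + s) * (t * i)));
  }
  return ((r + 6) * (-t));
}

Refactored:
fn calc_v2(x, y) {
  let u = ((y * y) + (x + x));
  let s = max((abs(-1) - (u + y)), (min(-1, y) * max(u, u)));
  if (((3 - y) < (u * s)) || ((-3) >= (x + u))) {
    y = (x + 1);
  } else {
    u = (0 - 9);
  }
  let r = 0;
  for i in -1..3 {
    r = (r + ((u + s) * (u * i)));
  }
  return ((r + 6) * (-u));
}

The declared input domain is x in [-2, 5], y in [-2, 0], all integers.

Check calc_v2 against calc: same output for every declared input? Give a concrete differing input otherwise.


Evaluate both at x=-1, y=0.
calc: t=-2, then s=3, then (((3 - y) < (t * s)) || ((-4) >= (x + t))) is false, then t=-9, then r=0, then (i=-1), then r=-54, then (i=0), then r=-54, then (i=1), then r=0, then (i=2), then r=108, then returns 1026
calc_v2: u=-2, then s=3, then (((3 - y) < (u * s)) || ((-3) >= (x + u))) is true, then y=0, then r=0, then (i=-1), then r=2, then (i=0), then r=2, then (i=1), then r=0, then (i=2), then r=-4, then returns 4
1026 against 4: the behavior changed.
verdict: not equivalent; witness: x=-1, y=0


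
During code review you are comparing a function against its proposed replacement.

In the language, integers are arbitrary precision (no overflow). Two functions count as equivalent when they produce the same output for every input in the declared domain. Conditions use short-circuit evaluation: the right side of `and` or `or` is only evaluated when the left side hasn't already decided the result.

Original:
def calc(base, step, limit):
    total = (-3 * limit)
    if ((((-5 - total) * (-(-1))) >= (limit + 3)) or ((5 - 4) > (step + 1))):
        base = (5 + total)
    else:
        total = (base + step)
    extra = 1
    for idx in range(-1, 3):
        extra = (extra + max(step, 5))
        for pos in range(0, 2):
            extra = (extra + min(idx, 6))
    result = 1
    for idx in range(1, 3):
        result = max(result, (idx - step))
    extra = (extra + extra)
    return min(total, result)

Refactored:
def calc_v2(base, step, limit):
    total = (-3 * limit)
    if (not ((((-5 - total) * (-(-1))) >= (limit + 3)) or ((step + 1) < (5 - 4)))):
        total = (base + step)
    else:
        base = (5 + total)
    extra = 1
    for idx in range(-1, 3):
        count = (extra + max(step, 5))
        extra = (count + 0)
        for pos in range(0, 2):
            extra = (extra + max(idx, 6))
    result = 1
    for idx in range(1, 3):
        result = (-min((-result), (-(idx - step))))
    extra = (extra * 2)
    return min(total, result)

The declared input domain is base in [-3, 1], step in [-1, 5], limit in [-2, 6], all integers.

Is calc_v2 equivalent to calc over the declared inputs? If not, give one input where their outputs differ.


The suspicious edit (`min(idx, 6)` became `max(idx, 6)`) never changes the result for any input inside the declared domain; all 315 inputs agree.
verdict: equivalent


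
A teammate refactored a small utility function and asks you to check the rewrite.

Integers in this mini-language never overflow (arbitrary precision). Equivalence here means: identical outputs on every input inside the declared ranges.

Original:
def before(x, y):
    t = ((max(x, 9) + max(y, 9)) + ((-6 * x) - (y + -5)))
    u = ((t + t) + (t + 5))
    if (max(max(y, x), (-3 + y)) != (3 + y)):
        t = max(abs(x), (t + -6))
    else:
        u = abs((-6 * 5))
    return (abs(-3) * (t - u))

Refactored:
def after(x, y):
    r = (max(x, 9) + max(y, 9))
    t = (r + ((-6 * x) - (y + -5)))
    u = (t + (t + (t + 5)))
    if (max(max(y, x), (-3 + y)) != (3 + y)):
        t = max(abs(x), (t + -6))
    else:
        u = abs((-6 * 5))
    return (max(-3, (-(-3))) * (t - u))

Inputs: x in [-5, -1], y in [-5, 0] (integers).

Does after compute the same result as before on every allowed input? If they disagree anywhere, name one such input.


Side by side, the visible changes include: min/max/abs usage differs, plus local variable names differ, plus constant usage differs, plus statement counts differ.
As a probe, take x=-3, y=-3: before runs t becomes 44; next u becomes 137; next (max(max(y, x), (-3 + y)) != (3 + y)) evaluates to true; next t becomes 38; next final value -297; after runs r becomes 18; next t becomes 44; next u becomes 137; next (max(max(y, x), (-3 + y)) != (3 + y)) evaluates to true; next t becomes 38; next final value -297; both end at -297.
An exhaustive pass over the 30 declared inputs shows identical outputs.
verdict: equivalent


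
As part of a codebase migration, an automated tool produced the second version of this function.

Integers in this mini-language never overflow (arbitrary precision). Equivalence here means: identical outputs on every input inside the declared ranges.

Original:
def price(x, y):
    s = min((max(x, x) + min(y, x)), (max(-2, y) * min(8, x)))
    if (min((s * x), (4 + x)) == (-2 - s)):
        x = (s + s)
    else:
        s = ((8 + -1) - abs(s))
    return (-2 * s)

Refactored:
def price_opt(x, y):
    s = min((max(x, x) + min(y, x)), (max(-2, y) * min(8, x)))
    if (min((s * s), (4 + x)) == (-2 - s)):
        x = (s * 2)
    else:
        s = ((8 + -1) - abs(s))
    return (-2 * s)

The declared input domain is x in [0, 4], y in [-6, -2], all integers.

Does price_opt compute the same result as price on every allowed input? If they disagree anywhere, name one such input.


Run the pair on x=0, y=-6.
price: s=-6, then (min((s * x), (4 + x)) == (-2 - s)) is false, then s=1, then returns -2
price_opt: s=-6, then (min((s * s), (4 + x)) == (-2 - s)) is true, then x=-12, then returns 12
-2 vs 12 — the two versions disagree here.
verdict: not equivalent; witness: x=0, y=-6
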